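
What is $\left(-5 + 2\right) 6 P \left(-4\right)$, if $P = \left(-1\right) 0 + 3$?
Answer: $216$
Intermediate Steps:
$P = 3$ ($P = 0 + 3 = 3$)
$\left(-5 + 2\right) 6 P \left(-4\right) = \left(-5 + 2\right) 6 \cdot 3 \left(-4\right) = \left(-3\right) 6 \cdot 3 \left(-4\right) = \left(-18\right) 3 \left(-4\right) = \left(-54\right) \left(-4\right) = 216$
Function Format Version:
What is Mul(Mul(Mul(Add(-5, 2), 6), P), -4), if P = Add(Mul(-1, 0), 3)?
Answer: 216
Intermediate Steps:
P = 3 (P = Add(0, 3) = 3)
Mul(Mul(Mul(Add(-5, 2), 6), P), -4) = Mul(Mul(Mul(Add(-5, 2), 6), 3), -4) = Mul(Mul(Mul(-3, 6), 3), -4) = Mul(Mul(-18, 3), -4) = Mul(-54, -4) = 216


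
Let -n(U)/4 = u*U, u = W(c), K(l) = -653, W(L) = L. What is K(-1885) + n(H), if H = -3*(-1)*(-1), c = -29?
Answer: -1001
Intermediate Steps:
u = -29
H = -3 (H = 3*(-1) = -3)
n(U) = 116*U (n(U) = -(-116)*U = 116*U)
K(-1885) + n(H) = -653 + 116*(-3) = -653 - 348 = -1001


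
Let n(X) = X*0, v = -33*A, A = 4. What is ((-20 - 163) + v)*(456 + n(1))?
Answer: -143640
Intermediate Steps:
v = -132 (v = -33*4 = -132)
n(X) = 0
((-20 - 163) + v)*(456 + n(1)) = ((-20 - 163) - 132)*(456 + 0) = (-183 - 132)*456 = -315*456 = -143640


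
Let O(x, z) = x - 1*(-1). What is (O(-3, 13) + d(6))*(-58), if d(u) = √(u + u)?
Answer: 116 - 116*√3 ≈ -84.918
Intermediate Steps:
O(x, z) = 1 + x (O(x, z) = x + 1 = 1 + x)
d(u) = √2*√u (d(u) = √(2*u) = √2*√u)
(O(-3, 13) + d(6))*(-58) = ((1 - 3) + √2*√6)*(-58) = (-2 + 2*√3)*(-58) = 116 - 116*√3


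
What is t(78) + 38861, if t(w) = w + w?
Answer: 39017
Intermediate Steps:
t(w) = 2*w
t(78) + 38861 = 2*78 + 38861 = 156 + 38861 = 39017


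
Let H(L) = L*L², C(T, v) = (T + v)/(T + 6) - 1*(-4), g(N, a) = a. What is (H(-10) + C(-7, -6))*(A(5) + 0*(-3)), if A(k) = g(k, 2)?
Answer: -1966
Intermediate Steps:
C(T, v) = 4 + (T + v)/(6 + T) (C(T, v) = (T + v)/(6 + T) + 4 = 4 + (T + v)/(6 + T))
H(L) = L³
A(k) = 2
(H(-10) + C(-7, -6))*(A(5) + 0*(-3)) = ((-10)³ + (24 - 6 + 5*(-7))/(6 - 7))*(2 + 0*(-3)) = (-1000 + (24 - 6 - 35)/(-1))*(2 + 0) = (-1000 - 1*(-17))*2 = (-1000 + 17)*2 = -983*2 = -1966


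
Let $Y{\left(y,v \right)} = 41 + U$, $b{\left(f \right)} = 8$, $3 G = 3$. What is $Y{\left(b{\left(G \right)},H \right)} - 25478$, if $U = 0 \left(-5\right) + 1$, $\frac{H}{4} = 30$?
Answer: $-25436$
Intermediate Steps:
$G = 1$ ($G = \frac{1}{3} \cdot 3 = 1$)
$H = 120$ ($H = 4 \cdot 30 = 120$)
$U = 1$ ($U = 0 + 1 = 1$)
$Y{\left(y,v \right)} = 42$ ($Y{\left(y,v \right)} = 41 + 1 = 42$)
$Y{\left(b{\left(G \right)},H \right)} - 25478 = 42 - 25478 = -25436$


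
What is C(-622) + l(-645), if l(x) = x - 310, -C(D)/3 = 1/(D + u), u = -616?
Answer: -1182287/1238 ≈ -955.00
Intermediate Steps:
C(D) = -3/(-616 + D) (C(D) = -3/(D - 616) = -3/(-616 + D))
l(x) = -310 + x
C(-622) + l(-645) = -3/(-616 - 622) + (-310 - 645) = -3/(-1238) - 955 = -3*(-1/1238) - 955 = 3/1238 - 955 = -1182287/1238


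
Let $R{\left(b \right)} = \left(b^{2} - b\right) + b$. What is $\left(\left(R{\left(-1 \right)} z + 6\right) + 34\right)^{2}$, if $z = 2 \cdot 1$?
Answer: $1764$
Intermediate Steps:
$R{\left(b \right)} = b^{2}$
$z = 2$
$\left(\left(R{\left(-1 \right)} z + 6\right) + 34\right)^{2} = \left(\left(\left(-1\right)^{2} \cdot 2 + 6\right) + 34\right)^{2} = \left(\left(1 \cdot 2 + 6\right) + 34\right)^{2} = \left(\left(2 + 6\right) + 34\right)^{2} = \left(8 + 34\right)^{2} = 42^{2} = 1764$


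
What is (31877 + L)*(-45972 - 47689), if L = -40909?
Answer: 845946152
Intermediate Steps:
(31877 + L)*(-45972 - 47689) = (31877 - 40909)*(-45972 - 47689) = -9032*(-93661) = 845946152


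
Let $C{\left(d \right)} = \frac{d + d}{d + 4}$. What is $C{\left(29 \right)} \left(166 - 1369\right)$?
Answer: $- \frac{23258}{11} \approx -2114.4$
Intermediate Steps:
$C{\left(d \right)} = \frac{2 d}{4 + d}$
$C{\left(29 \right)} \left(166 - 1369\right) = 2 \cdot 29 \frac{1}{4 + 29} \left(166 - 1369\right) = 2 \cdot 29 \cdot \frac{1}{33} \left(166 - 1369\right) = \frac{58}{33} \left(-1203\right) = - \frac{23258}{11}$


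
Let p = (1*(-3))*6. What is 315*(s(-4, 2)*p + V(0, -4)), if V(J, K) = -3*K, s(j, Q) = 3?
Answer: -13230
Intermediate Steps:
p = -18 (p = -3*6 = -18)
315*(s(-4, 2)*p + V(0, -4)) = 315*(3*(-18) - 3*(-4)) = 315*(-54 + 12) = 315*(-42) = -13230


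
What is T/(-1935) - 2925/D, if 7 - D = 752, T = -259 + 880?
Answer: 115494/32035 ≈ 3.6052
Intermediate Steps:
T = 621
D = -745 (D = 7 - 1*752 = 7 - 752 = -745)
T/(-1935) - 2925/D = 621/(-1935) - 2925/(-745) = 621*(-1/1935) - 2925*(-1/745) = -69/215 + 585/149 = 115494/32035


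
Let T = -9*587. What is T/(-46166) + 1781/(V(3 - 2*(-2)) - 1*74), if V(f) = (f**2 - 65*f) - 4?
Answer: -39832337/11172172 ≈ -3.5653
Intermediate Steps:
V(f) = -4 + f**2 - 65*f
T = -5283
T/(-46166) + 1781/(V(3 - 2*(-2)) - 1*74) = -5283/(-46166) + 1781/((-4 + (3 - 2*(-2))**2 - 65*(3 - 2*(-2))) - 1*74) = -5283*(-1/46166) + 1781/((-4 + (3 + 4)**2 - 65*(3 + 4)) - 74) = 5283/46166 + 1781/((-4 + 7**2 - 65*7) - 74) = 5283/46166 + 1781/((-4 + 49 - 455) - 74) = 5283/46166 + 1781/(-410 - 74) = 5283/46166 + 1781/(-484) = 5283/46166 + 1781*(-1/484) = 5283/46166 - 1781/484 = -39832337/11172172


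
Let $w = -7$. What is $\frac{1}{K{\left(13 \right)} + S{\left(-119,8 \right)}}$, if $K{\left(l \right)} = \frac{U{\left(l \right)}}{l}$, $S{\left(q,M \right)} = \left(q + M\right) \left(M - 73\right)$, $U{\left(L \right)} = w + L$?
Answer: $\frac{13}{93801} \approx 0.00013859$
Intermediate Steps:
$U{\left(L \right)} = -7 + L$
$S{\left(q,M \right)} = \left(-73 + M\right) \left(M + q\right)$ ($S{\left(q,M \right)} = \left(M + q\right) \left(-73 + M\right) = \left(-73 + M\right) \left(M + q\right)$)
$K{\left(l \right)} = \frac{-7 + l}{l}$
$\frac{1}{K{\left(13 \right)} + S{\left(-119,8 \right)}} = \frac{1}{\frac{-7 + 13}{13} + \left(8^{2} - 584 - -8687 + 8 \left(-119\right)\right)} = \frac{1}{\frac{1}{13} \cdot 6 + \left(64 - 584 + 8687 - 952\right)} = \frac{1}{\frac{6}{13} + 7215} = \frac{1}{\frac{93801}{13}} = \frac{13}{93801}$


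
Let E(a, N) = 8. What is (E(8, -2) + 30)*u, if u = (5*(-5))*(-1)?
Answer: 950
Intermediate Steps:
u = 25 (u = -25*(-1) = 25)
(E(8, -2) + 30)*u = (8 + 30)*25 = 38*25 = 950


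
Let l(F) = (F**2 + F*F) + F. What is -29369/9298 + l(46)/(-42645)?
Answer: -430739283/132171070 ≈ -3.2590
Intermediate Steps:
l(F) = F + 2*F**2 (l(F) = (F**2 + F**2) + F = 2*F**2 + F = F + 2*F**2)
-29369/9298 + l(46)/(-42645) = -29369/9298 + (46*(1 + 2*46))/(-42645) = -29369*1/9298 + (46*(1 + 92))*(-1/42645) = -29369/9298 + (46*93)*(-1/42645) = -29369/9298 + 4278*(-1/42645) = -29369/9298 - 1426/14215 = -430739283/132171070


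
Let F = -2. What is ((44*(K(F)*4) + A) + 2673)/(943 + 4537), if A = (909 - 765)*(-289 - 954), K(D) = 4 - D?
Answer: -175263/5480 ≈ -31.982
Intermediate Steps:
A = -178992 (A = 144*(-1243) = -178992)
((44*(K(F)*4) + A) + 2673)/(943 + 4537) = ((44*((4 - 1*(-2))*4) - 178992) + 2673)/(943 + 4537) = ((44*((4 + 2)*4) - 178992) + 2673)/5480 = ((44*(6*4) - 178992) + 2673)*(1/5480) = ((44*24 - 178992) + 2673)*(1/5480) = ((1056 - 178992) + 2673)*(1/5480) = (-177936 + 2673)*(1/5480) = -175263*1/5480 = -175263/5480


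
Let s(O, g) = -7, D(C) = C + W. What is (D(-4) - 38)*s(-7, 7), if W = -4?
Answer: 322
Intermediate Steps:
D(C) = -4 + C (D(C) = C - 4 = -4 + C)
(D(-4) - 38)*s(-7, 7) = ((-4 - 4) - 38)*(-7) = (-8 - 38)*(-7) = -46*(-7) = 322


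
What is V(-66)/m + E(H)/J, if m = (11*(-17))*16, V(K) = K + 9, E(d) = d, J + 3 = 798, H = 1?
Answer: 48307/2378640 ≈ 0.020309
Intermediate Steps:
J = 795 (J = -3 + 798 = 795)
V(K) = 9 + K
m = -2992 (m = -187*16 = -2992)
V(-66)/m + E(H)/J = (9 - 66)/(-2992) + 1/795 = -57*(-1/2992) + 1*(1/795) = 57/2992 + 1/795 = 48307/2378640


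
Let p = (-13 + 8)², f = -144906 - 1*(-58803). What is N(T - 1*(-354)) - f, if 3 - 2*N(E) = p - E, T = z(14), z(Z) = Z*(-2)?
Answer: 86255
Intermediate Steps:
z(Z) = -2*Z
f = -86103 (f = -144906 + 58803 = -86103)
T = -28 (T = -2*14 = -28)
p = 25 (p = (-5)² = 25)
N(E) = -11 + E/2 (N(E) = 3/2 - (25 - E)/2 = 3/2 + (-25/2 + E/2) = -11 + E/2)
N(T - 1*(-354)) - f = (-11 + (-28 - 1*(-354))/2) - 1*(-86103) = (-11 + (-28 + 354)/2) + 86103 = (-11 + (½)*326) + 86103 = (-11 + 163) + 86103 = 152 + 86103 = 86255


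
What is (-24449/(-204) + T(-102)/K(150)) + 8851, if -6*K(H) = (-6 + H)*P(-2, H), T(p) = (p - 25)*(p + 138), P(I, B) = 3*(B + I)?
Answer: 135430399/15096 ≈ 8971.3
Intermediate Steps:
P(I, B) = 3*B + 3*I
T(p) = (-25 + p)*(138 + p)
K(H) = -(-6 + H)*(-6 + 3*H)/6 (K(H) = -(-6 + H)*(3*H + 3*(-2))/6 = -(-6 + H)*(3*H - 6)/6 = -(-6 + H)*(-6 + 3*H)/6)
(-24449/(-204) + T(-102)/K(150)) + 8851 = (-24449/(-204) + (-3450 + (-102)² + 113*(-102))/((-(-6 + 150)*(-2 + 150)/2))) + 8851 = (-24449*(-1/204) + (-3450 + 10404 - 11526)/((-½*144*148))) + 8851 = (24449/204 - 4572/(-10656)) + 8851 = (24449/204 - 4572*(-1/10656)) + 8851 = (24449/204 + 127/296) + 8851 = 1815703/15096 + 8851 = 135430399/15096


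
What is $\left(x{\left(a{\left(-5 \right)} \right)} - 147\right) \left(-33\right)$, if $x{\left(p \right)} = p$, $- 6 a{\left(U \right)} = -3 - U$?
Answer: $4862$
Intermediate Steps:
$a{\left(U \right)} = \frac{1}{2} + \frac{U}{6}$ ($a{\left(U \right)} = - \frac{-3 - U}{6} = \frac{1}{2} + \frac{U}{6}$)
$\left(x{\left(a{\left(-5 \right)} \right)} - 147\right) \left(-33\right) = \left(\left(\frac{1}{2} + \frac{1}{6} \left(-5\right)\right) - 147\right) \left(-33\right) = \left(\left(\frac{1}{2} - \frac{5}{6}\right) - 147\right) \left(-33\right) = \left(- \frac{1}{3} - 147\right) \left(-33\right) = \left(- \frac{442}{3}\right) \left(-33\right) = 4862$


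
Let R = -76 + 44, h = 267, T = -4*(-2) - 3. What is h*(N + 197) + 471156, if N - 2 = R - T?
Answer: 514410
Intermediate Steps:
T = 5 (T = 8 - 3 = 5)
R = -32
N = -35 (N = 2 + (-32 - 1*5) = 2 + (-32 - 5) = 2 - 37 = -35)
h*(N + 197) + 471156 = 267*(-35 + 197) + 471156 = 267*162 + 471156 = 43254 + 471156 = 514410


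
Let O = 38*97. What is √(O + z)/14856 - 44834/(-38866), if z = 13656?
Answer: 22417/19433 + √17342/14856 ≈ 1.1624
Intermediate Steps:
O = 3686
√(O + z)/14856 - 44834/(-38866) = √(3686 + 13656)/14856 - 44834/(-38866) = √17342*(1/14856) - 44834*(-1/38866) = √17342/14856 + 22417/19433 = 22417/19433 + √17342/14856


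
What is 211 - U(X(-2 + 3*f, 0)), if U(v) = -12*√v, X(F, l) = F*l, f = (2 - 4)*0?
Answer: 211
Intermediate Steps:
f = 0 (f = -2*0 = 0)
211 - U(X(-2 + 3*f, 0)) = 211 - (-12)*√((-2 + 3*0)*0) = 211 - (-12)*√((-2 + 0)*0) = 211 - (-12)*√(-2*0) = 211 - (-12)*√0 = 211 - (-12)*0 = 211 - 1*0 = 211 + 0 = 211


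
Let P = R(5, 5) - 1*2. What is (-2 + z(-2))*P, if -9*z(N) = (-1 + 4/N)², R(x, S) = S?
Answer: -9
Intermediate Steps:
P = 3 (P = 5 - 1*2 = 5 - 2 = 3)
z(N) = -(-1 + 4/N)²/9
(-2 + z(-2))*P = (-2 - ⅑*(-4 - 2)²/(-2)²)*3 = (-2 - ⅑*¼*(-6)²)*3 = (-2 - ⅑*¼*36)*3 = (-2 - 1)*3 = -3*3 = -9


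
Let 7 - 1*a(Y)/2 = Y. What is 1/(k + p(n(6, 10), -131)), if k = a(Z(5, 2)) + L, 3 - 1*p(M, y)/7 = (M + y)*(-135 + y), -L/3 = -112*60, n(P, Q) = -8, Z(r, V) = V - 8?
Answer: -1/238611 ≈ -4.1909e-6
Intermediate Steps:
Z(r, V) = -8 + V
a(Y) = 14 - 2*Y
L = 20160 (L = -(-336)*60 = -3*(-6720) = 20160)
p(M, y) = 21 - 7*(-135 + y)*(M + y) (p(M, y) = 21 - 7*(M + y)*(-135 + y) = 21 - 7*(-135 + y)*(M + y))
k = 20186 (k = (14 - 2*(-8 + 2)) + 20160 = (14 - 2*(-6)) + 20160 = (14 + 12) + 20160 = 26 + 20160 = 20186)
1/(k + p(n(6, 10), -131)) = 1/(20186 + (21 - 7*(-131)² + 945*(-8) + 945*(-131) - 7*(-8)*(-131))) = 1/(20186 + (21 - 7*17161 - 7560 - 123795 - 7336)) = 1/(20186 + (21 - 120127 - 7560 - 123795 - 7336)) = 1/(20186 - 258797) = 1/(-238611) = -1/238611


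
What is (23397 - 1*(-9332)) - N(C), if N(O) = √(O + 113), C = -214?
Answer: 32729 - I*√101 ≈ 32729.0 - 10.05*I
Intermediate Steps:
N(O) = √(113 + O)
(23397 - 1*(-9332)) - N(C) = (23397 - 1*(-9332)) - √(113 - 214) = (23397 + 9332) - √(-101) = 32729 - I*√101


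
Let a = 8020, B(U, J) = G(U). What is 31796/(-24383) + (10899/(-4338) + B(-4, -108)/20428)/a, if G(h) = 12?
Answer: -627861782653253/481364881912840 ≈ -1.3043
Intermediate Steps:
B(U, J) = 12
31796/(-24383) + (10899/(-4338) + B(-4, -108)/20428)/a = 31796/(-24383) + (10899/(-4338) + 12/20428)/8020 = 31796*(-1/24383) + (10899*(-1/4338) + 12*(1/20428))*(1/8020) = -31796/24383 + (-1211/482 + 3/5107)*(1/8020) = -31796/24383 - 6183131/2461574*1/8020 = -31796/24383 - 6183131/19741823480 = -627861782653253/481364881912840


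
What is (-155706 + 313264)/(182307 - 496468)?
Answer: -157558/314161 ≈ -0.50152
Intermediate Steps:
(-155706 + 313264)/(182307 - 496468) = 157558/(-314161) = 157558*(-1/314161) = -157558/314161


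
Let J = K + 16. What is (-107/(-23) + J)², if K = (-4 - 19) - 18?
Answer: 219024/529 ≈ 414.03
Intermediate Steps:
K = -41 (K = -23 - 18 = -41)
J = -25 (J = -41 + 16 = -25)
(-107/(-23) + J)² = (-107/(-23) - 25)² = (-107*(-1/23) - 25)² = (107/23 - 25)² = (-468/23)² = 219024/529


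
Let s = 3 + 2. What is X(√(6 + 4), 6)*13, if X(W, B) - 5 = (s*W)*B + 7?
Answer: 156 + 390*√10 ≈ 1389.3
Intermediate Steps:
s = 5
X(W, B) = 12 + 5*B*W (X(W, B) = 5 + ((5*W)*B + 7) = 5 + (5*B*W + 7) = 5 + (7 + 5*B*W) = 12 + 5*B*W)
X(√(6 + 4), 6)*13 = (12 + 5*6*√(6 + 4))*13 = (12 + 5*6*√10)*13 = (12 + 30*√10)*13 = 156 + 390*√10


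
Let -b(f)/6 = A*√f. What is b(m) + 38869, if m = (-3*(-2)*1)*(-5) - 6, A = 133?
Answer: 38869 - 4788*I ≈ 38869.0 - 4788.0*I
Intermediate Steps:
m = -36 (m = (6*1)*(-5) - 6 = 6*(-5) - 6 = -30 - 6 = -36)
b(f) = -798*√f
b(m) + 38869 = -4788*I + 38869 = 38869 - 4788*I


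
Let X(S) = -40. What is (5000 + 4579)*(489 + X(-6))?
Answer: 4300971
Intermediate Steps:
(5000 + 4579)*(489 + X(-6)) = (5000 + 4579)*(489 - 40) = 9579*449 = 4300971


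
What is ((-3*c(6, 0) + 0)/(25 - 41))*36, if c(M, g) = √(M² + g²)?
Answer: 81/2 ≈ 40.500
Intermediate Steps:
((-3*c(6, 0) + 0)/(25 - 41))*36 = ((-3*√(6² + 0²) + 0)/(25 - 41))*36 = ((-3*√(36 + 0) + 0)/(-16))*36 = ((-3*√36 + 0)*(-1/16))*36 = ((-3*6 + 0)*(-1/16))*36 = ((-18 + 0)*(-1/16))*36 = -18*(-1/16)*36 = (9/8)*36 = 81/2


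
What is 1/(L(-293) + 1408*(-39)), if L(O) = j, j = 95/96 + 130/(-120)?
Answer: -32/1757187 ≈ -1.8211e-5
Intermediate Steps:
j = -3/32 (j = 95*(1/96) + 130*(-1/120) = 95/96 - 13/12 = -3/32 ≈ -0.093750)
L(O) = -3/32
1/(L(-293) + 1408*(-39)) = 1/(-3/32 + 1408*(-39)) = 1/(-3/32 - 54912) = 1/(-1757187/32) = -32/1757187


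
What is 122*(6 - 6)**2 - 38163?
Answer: -38163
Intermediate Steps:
122*(6 - 6)**2 - 38163 = 122*0**2 - 38163 = 122*0 - 38163 = 0 - 38163 = -38163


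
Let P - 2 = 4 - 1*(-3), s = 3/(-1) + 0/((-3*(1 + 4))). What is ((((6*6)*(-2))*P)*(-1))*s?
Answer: -1944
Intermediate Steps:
s = -3 (s = 3*(-1) + 0/((-3*5)) = -3 + 0/(-15) = -3 + 0*(-1/15) = -3 + 0 = -3)
P = 9 (P = 2 + (4 - 1*(-3)) = 2 + (4 + 3) = 2 + 7 = 9)
((((6*6)*(-2))*P)*(-1))*s = ((((6*6)*(-2))*9)*(-1))*(-3) = (((36*(-2))*9)*(-1))*(-3) = (-72*9*(-1))*(-3) = -648*(-1)*(-3) = 648*(-3) = -1944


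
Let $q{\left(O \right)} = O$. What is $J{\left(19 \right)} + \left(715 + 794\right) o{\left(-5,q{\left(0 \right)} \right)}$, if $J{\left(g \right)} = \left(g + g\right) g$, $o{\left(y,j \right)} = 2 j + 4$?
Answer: $6758$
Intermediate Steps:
$o{\left(y,j \right)} = 4 + 2 j$
$J{\left(g \right)} = 2 g^{2}$ ($J{\left(g \right)} = 2 g g = 2 g^{2}$)
$J{\left(19 \right)} + \left(715 + 794\right) o{\left(-5,q{\left(0 \right)} \right)} = 2 \cdot 19^{2} + \left(715 + 794\right) \left(4 + 2 \cdot 0\right) = 2 \cdot 361 + 1509 \left(4 + 0\right) = 722 + 1509 \cdot 4 = 722 + 6036 = 6758$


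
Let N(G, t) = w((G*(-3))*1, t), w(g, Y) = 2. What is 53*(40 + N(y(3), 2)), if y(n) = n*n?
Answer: 2226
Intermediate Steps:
y(n) = n²
N(G, t) = 2
53*(40 + N(y(3), 2)) = 53*(40 + 2) = 53*42 = 2226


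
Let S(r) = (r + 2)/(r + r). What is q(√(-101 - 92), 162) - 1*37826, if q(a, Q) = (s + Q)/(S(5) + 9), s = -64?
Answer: -3668142/97 ≈ -37816.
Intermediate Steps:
S(r) = (2 + r)/(2*r) (S(r) = (2 + r)/((2*r)) = (2 + r)*(1/(2*r)) = (2 + r)/(2*r))
q(a, Q) = -640/97 + 10*Q/97 (q(a, Q) = (-64 + Q)/((½)*(2 + 5)/5 + 9) = (-64 + Q)/((½)*(⅕)*7 + 9) = (-64 + Q)/(7/10 + 9) = (-64 + Q)/(97/10) = (-64 + Q)*(10/97) = -640/97 + 10*Q/97)
q(√(-101 - 92), 162) - 1*37826 = (-640/97 + (10/97)*162) - 1*37826 = (-640/97 + 1620/97) - 37826 = 980/97 - 37826 = -3668142/97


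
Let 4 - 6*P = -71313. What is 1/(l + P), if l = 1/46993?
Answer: 281958/3351399787 ≈ 8.4131e-5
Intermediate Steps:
P = 71317/6 (P = ⅔ - ⅙*(-71313) = ⅔ + 23771/2 = 71317/6 ≈ 11886.)
l = 1/46993 ≈ 2.1280e-5
1/(l + P) = 1/(1/46993 + 71317/6) = 1/(3351399787/281958) = 281958/3351399787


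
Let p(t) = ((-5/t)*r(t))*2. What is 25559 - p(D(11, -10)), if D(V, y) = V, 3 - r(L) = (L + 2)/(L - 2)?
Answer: 2530481/99 ≈ 25560.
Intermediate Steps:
r(L) = 3 - (2 + L)/(-2 + L) (r(L) = 3 - (L + 2)/(L - 2) = 3 - (2 + L)/(-2 + L))
p(t) = -20*(-4 + t)/(t*(-2 + t)) (p(t) = ((-5/t)*(2*(-4 + t)/(-2 + t)))*2 = -10*(-4 + t)/(t*(-2 + t))*2 = -20*(-4 + t)/(t*(-2 + t)))
25559 - p(D(11, -10)) = 25559 - 20*(4 - 1*11)/(11*(-2 + 11)) = 25559 - 20*(4 - 11)/(11*9) = 25559 - 20*(-7)/(11*9) = 25559 - 1*(-140/99) = 25559 + 140/99 = 2530481/99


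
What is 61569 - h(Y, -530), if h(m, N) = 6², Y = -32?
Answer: 61533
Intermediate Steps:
h(m, N) = 36
61569 - h(Y, -530) = 61569 - 1*36 = 61569 - 36 = 61533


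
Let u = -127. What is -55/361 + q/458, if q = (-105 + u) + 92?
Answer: -37865/82669 ≈ -0.45803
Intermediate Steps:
q = -140 (q = (-105 - 127) + 92 = -232 + 92 = -140)
-55/361 + q/458 = -55/361 - 140/458 = -55*1/361 - 140*1/458 = -55/361 - 70/229 = -37865/82669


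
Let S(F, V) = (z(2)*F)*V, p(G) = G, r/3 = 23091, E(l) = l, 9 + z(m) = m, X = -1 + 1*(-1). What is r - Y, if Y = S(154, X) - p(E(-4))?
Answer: 67113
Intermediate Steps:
X = -2 (X = -1 - 1 = -2)
z(m) = -9 + m
r = 69273 (r = 3*23091 = 69273)
S(F, V) = -7*F*V (S(F, V) = ((-9 + 2)*F)*V = (-7*F)*V = -7*F*V)
Y = 2160 (Y = -7*154*(-2) - 1*(-4) = 2156 + 4 = 2160)
r - Y = 69273 - 1*2160 = 69273 - 2160 = 67113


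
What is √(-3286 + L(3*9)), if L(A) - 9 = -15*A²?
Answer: 2*I*√3553 ≈ 119.21*I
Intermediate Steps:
L(A) = 9 - 15*A²
√(-3286 + L(3*9)) = √(-3286 + (9 - 15*(3*9)²)) = √(-3286 + (9 - 15*27²)) = √(-3286 + (9 - 15*729)) = √(-3286 + (9 - 10935)) = √(-3286 - 10926) = √(-14212) = 2*I*√3553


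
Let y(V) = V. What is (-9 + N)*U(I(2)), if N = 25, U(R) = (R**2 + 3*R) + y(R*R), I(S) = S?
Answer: 224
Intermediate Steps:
U(R) = 2*R**2 + 3*R (U(R) = (R**2 + 3*R) + R*R = (R**2 + 3*R) + R**2 = 2*R**2 + 3*R)
(-9 + N)*U(I(2)) = (-9 + 25)*(2*(3 + 2*2)) = 16*(2*(3 + 4)) = 16*(2*7) = 16*14 = 224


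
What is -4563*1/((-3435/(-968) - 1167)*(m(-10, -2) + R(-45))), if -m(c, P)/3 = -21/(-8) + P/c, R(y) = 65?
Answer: 58893120/848795227 ≈ 0.069384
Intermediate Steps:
m(c, P) = -63/8 - 3*P/c (m(c, P) = -3*(-21/(-8) + P/c) = -3*(-21*(-⅛) + P/c) = -3*(21/8 + P/c) = -63/8 - 3*P/c)
-4563*1/((-3435/(-968) - 1167)*(m(-10, -2) + R(-45))) = -4563*1/((-3435/(-968) - 1167)*((-63/8 - 3*(-2)/(-10)) + 65)) = -4563*1/((-3435*(-1/968) - 1167)*((-63/8 - 3*(-2)*(-⅒)) + 65)) = -4563*1/((3435/968 - 1167)*((-63/8 - ⅗) + 65)) = -4563*(-968/(1126221*(-339/40 + 65))) = -4563/((-1126221/968*2261/40)) = -4563/(-2546385681/38720) = -4563*(-38720/2546385681) = 58893120/848795227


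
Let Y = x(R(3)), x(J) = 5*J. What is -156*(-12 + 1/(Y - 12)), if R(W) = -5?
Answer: 69420/37 ≈ 1876.2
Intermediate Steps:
Y = -25 (Y = 5*(-5) = -25)
-156*(-12 + 1/(Y - 12)) = -156*(-12 + 1/(-25 - 12)) = -156*(-12 + 1/(-37)) = -156*(-12 - 1/37) = -156*(-445/37) = 69420/37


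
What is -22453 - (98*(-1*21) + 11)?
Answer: -20406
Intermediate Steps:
-22453 - (98*(-1*21) + 11) = -22453 - (98*(-21) + 11) = -22453 - (-2058 + 11) = -22453 - 1*(-2047) = -22453 + 2047 = -20406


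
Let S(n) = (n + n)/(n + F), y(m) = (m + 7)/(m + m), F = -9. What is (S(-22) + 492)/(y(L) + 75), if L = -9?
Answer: 34416/5239 ≈ 6.5692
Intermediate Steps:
y(m) = (7 + m)/(2*m) (y(m) = (7 + m)/((2*m)) = (7 + m)*(1/(2*m)) = (7 + m)/(2*m))
S(n) = 2*n/(-9 + n) (S(n) = (n + n)/(n - 9) = (2*n)/(-9 + n) = 2*n/(-9 + n))
(S(-22) + 492)/(y(L) + 75) = (2*(-22)/(-9 - 22) + 492)/((1/2)*(7 - 9)/(-9) + 75) = (2*(-22)/(-31) + 492)/((1/2)*(-1/9)*(-2) + 75) = (2*(-22)*(-1/31) + 492)/(1/9 + 75) = (44/31 + 492)/(676/9) = (15296/31)*(9/676) = 34416/5239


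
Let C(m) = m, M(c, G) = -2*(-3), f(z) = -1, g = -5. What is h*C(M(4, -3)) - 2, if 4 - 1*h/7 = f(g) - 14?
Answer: 796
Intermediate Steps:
M(c, G) = 6
h = 133 (h = 28 - 7*(-1 - 14) = 28 - 7*(-15) = 28 + 105 = 133)
h*C(M(4, -3)) - 2 = 133*6 - 2 = 798 - 2 = 796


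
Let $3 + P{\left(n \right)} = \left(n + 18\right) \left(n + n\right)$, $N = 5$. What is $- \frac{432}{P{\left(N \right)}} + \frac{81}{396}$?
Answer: $- \frac{16965}{9988} \approx -1.6985$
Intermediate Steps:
$P{\left(n \right)} = -3 + 2 n \left(18 + n\right)$ ($P{\left(n \right)} = -3 + \left(n + 18\right) \left(n + n\right) = -3 + \left(18 + n\right) 2 n = -3 + 2 n \left(18 + n\right)$)
$- \frac{432}{P{\left(N \right)}} + \frac{81}{396} = - \frac{432}{-3 + 2 \cdot 5^{2} + 36 \cdot 5} + \frac{81}{396} = - \frac{432}{-3 + 2 \cdot 25 + 180} + 81 \cdot \frac{1}{396} = - \frac{432}{-3 + 50 + 180} + \frac{9}{44} = - \frac{432}{227} + \frac{9}{44} = - \frac{16965}{9988}$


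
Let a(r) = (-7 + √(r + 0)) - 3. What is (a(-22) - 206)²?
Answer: (216 - I*√22)² ≈ 46634.0 - 2026.3*I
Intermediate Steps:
a(r) = -10 + √r (a(r) = (-7 + √r) - 3 = -10 + √r)
(a(-22) - 206)² = ((-10 + √(-22)) - 206)² = ((-10 + I*√22) - 206)² = (-216 + I*√22)²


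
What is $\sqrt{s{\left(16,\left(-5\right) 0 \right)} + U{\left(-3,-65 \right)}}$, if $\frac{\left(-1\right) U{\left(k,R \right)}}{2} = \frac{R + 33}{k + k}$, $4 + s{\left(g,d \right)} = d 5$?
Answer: $\frac{2 i \sqrt{33}}{3} \approx 3.8297 i$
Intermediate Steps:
$s{\left(g,d \right)} = -4 + 5 d$ ($s{\left(g,d \right)} = -4 + d 5 = -4 + 5 d$)
$U{\left(k,R \right)} = - \frac{33 + R}{k}$ ($U{\left(k,R \right)} = - 2 \frac{R + 33}{k + k} = - 2 \frac{33 + R}{2 k} = - \frac{33 + R}{k}$)
$\sqrt{s{\left(16,\left(-5\right) 0 \right)} + U{\left(-3,-65 \right)}} = \sqrt{\left(-4 + 5 \left(\left(-5\right) 0\right)\right) + \frac{-33 - -65}{-3}} = \sqrt{\left(-4 + 5 \cdot 0\right) - \frac{-33 + 65}{3}} = \sqrt{\left(-4 + 0\right) - \frac{32}{3}} = \sqrt{-4 - \frac{32}{3}} = \sqrt{- \frac{44}{3}} = \frac{2 i \sqrt{33}}{3}$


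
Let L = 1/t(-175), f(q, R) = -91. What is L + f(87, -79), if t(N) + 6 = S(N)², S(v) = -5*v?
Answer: -69671328/765619 ≈ -91.000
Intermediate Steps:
t(N) = -6 + 25*N² (t(N) = -6 + (-5*N)² = -6 + 25*N²)
L = 1/765619 (L = 1/(-6 + 25*(-175)²) = 1/(-6 + 25*30625) = 1/(-6 + 765625) = 1/765619 ≈ 1.3061e-6)
L + f(87, -79) = 1/765619 - 91 = -69671328/765619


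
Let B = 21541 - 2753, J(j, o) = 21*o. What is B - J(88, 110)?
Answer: 16478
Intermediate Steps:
B = 18788
B - J(88, 110) = 18788 - 21*110 = 18788 - 1*2310 = 18788 - 2310 = 16478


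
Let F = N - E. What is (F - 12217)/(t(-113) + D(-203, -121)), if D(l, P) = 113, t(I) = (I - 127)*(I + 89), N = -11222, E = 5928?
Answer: -29367/5873 ≈ -5.0003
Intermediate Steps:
t(I) = (-127 + I)*(89 + I)
F = -17150 (F = -11222 - 1*5928 = -11222 - 5928 = -17150)
(F - 12217)/(t(-113) + D(-203, -121)) = (-17150 - 12217)/((-11303 + (-113)**2 - 38*(-113)) + 113) = -29367/((-11303 + 12769 + 4294) + 113) = -29367/(5760 + 113) = -29367/5873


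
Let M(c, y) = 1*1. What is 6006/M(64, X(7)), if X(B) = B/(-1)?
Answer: 6006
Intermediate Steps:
X(B) = -B (X(B) = B*(-1) = -B)
M(c, y) = 1
6006/M(64, X(7)) = 6006/1 = 6006*1 = 6006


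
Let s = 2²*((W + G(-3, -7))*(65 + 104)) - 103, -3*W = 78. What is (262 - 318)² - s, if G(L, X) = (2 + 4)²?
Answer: -3521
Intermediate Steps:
W = -26 (W = -⅓*78 = -26)
G(L, X) = 36 (G(L, X) = 6² = 36)
s = 6657 (s = 2²*((-26 + 36)*(65 + 104)) - 103 = 4*(10*169) - 103 = 4*1690 - 103 = 6760 - 103 = 6657)
(262 - 318)² - s = (262 - 318)² - 1*6657 = (-56)² - 6657 = 3136 - 6657 = -3521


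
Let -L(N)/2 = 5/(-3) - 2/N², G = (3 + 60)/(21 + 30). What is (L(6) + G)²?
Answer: 512656/23409 ≈ 21.900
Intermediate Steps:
G = 21/17 (G = 63/51 = 63*(1/51) = 21/17 ≈ 1.2353)
L(N) = 10/3 + 4/N² (L(N) = -2*(5/(-3) - 2/N²) = -2*(5*(-⅓) - 2/N²) = -2*(-5/3 - 2/N²) = 10/3 + 4/N²)
(L(6) + G)² = ((10/3 + 4/6²) + 21/17)² = ((10/3 + 4*(1/36)) + 21/17)² = ((10/3 + ⅑) + 21/17)² = (31/9 + 21/17)² = (716/153)² = 512656/23409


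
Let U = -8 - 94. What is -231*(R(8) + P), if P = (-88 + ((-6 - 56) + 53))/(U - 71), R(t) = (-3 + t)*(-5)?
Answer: 976668/173 ≈ 5645.5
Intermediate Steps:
U = -102
R(t) = 15 - 5*t
P = 97/173 (P = (-88 + ((-6 - 56) + 53))/(-102 - 71) = (-88 + (-62 + 53))/(-173) = (-88 - 9)*(-1/173) = -97*(-1/173) = 97/173 ≈ 0.56069)
-231*(R(8) + P) = -231*((15 - 5*8) + 97/173) = -231*((15 - 40) + 97/173) = -231*(-25 + 97/173) = -231*(-4228/173) = 976668/173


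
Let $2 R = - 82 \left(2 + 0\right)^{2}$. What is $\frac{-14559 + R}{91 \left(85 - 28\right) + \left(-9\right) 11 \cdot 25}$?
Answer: $- \frac{14723}{2712} \approx -5.4288$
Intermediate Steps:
$R = -164$ ($R = \frac{\left(-82\right) \left(2 + 0\right)^{2}}{2} = \frac{\left(-82\right) 2^{2}}{2} = \frac{\left(-82\right) 4}{2} = \frac{1}{2} \left(-328\right) = -164$)
$\frac{-14559 + R}{91 \left(85 - 28\right) + \left(-9\right) 11 \cdot 25} = \frac{-14559 - 164}{91 \left(85 - 28\right) + \left(-9\right) 11 \cdot 25} = - \frac{14723}{91 \cdot 57 - 2475} = - \frac{14723}{5187 - 2475} = - \frac{14723}{2712}$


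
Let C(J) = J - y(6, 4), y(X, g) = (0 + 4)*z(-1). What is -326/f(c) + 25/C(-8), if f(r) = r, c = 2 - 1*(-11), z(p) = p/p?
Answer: -4237/156 ≈ -27.160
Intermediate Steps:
z(p) = 1
c = 13 (c = 2 + 11 = 13)
y(X, g) = 4 (y(X, g) = (0 + 4)*1 = 4*1 = 4)
C(J) = -4 + J (C(J) = J - 1*4 = J - 4 = -4 + J)
-326/f(c) + 25/C(-8) = -326/13 + 25/(-4 - 8) = -326*1/13 + 25/(-12) = -326/13 + 25*(-1/12) = -326/13 - 25/12 = -4237/156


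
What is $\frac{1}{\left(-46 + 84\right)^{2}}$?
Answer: $\frac{1}{1444} \approx 0.00069252$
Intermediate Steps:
$\frac{1}{\left(-46 + 84\right)^{2}} = \frac{1}{38^{2}} = \frac{1}{1444}$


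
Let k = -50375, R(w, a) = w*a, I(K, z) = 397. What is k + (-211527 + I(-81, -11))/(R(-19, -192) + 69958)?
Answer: -1854056690/36803 ≈ -50378.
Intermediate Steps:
R(w, a) = a*w
k + (-211527 + I(-81, -11))/(R(-19, -192) + 69958) = -50375 + (-211527 + 397)/(-192*(-19) + 69958) = -50375 - 211130/(3648 + 69958) = -50375 - 211130/73606 = -50375 - 211130*1/73606 = -50375 - 105565/36803 = -1854056690/36803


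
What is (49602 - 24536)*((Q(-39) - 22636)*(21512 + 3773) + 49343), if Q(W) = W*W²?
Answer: -51941334866912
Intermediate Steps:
Q(W) = W³
(49602 - 24536)*((Q(-39) - 22636)*(21512 + 3773) + 49343) = (49602 - 24536)*(((-39)³ - 22636)*(21512 + 3773) + 49343) = 25066*((-59319 - 22636)*25285 + 49343) = 25066*(-81955*25285 + 49343) = 25066*(-2072232175 + 49343) = 25066*(-2072182832) = -51941334866912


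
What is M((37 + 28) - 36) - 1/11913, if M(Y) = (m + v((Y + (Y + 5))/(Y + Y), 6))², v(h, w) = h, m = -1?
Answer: 294461/40075332 ≈ 0.0073477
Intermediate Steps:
M(Y) = (-1 + (5 + 2*Y)/(2*Y))² (M(Y) = (-1 + (Y + (Y + 5))/(Y + Y))² = (-1 + (Y + (5 + Y))/((2*Y)))² = (-1 + (5 + 2*Y)*(1/(2*Y)))² = (-1 + (5 + 2*Y)/(2*Y))²)
M((37 + 28) - 36) - 1/11913 = 25/(4*((37 + 28) - 36)²) - 1/11913 = 25/(4*(65 - 36)²) - 1*1/11913 = (25/4)/29² - 1/11913 = (25/4)*(1/841) - 1/11913 = 25/3364 - 1/11913 = 294461/40075332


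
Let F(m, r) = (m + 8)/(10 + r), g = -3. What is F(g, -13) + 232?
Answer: 691/3 ≈ 230.33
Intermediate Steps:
F(m, r) = (8 + m)/(10 + r)
F(g, -13) + 232 = (8 - 3)/(10 - 13) + 232 = 5/(-3) + 232 = -1/3*5 + 232 = -5/3 + 232 = 691/3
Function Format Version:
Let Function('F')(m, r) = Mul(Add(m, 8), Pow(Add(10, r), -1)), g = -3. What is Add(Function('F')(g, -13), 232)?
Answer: Rational(691, 3) ≈ 230.33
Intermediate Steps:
Function('F')(m, r) = Mul(Pow(Add(10, r), -1), Add(8, m)) (Function('F')(m, r) = Mul(Add(8, m), Pow(Add(10, r), -1)) = Mul(Pow(Add(10, r), -1), Add(8, m)))
Add(Function('F')(g, -13), 232) = Add(Mul(Pow(Add(10, -13), -1), Add(8, -3)), 232) = Add(Mul(Pow(-3, -1), 5), 232) = Add(Mul(Rational(-1, 3), 5), 232) = Add(Rational(-5, 3), 232) = Rational(691, 3)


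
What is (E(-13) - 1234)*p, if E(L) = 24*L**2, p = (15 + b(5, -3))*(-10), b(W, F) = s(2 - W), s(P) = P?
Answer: -338640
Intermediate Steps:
b(W, F) = 2 - W
p = -120 (p = (15 + (2 - 1*5))*(-10) = (15 + (2 - 5))*(-10) = (15 - 3)*(-10) = 12*(-10) = -120)
(E(-13) - 1234)*p = (24*(-13)**2 - 1234)*(-120) = (24*169 - 1234)*(-120) = (4056 - 1234)*(-120) = 2822*(-120) = -338640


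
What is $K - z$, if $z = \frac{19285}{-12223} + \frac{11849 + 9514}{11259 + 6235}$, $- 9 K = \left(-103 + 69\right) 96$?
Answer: $\frac{232874883779}{641487486} \approx 363.02$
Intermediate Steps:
$K = \frac{1088}{3}$ ($K = - \frac{\left(-103 + 69\right) 96}{9} = - \frac{\left(-34\right) 96}{9} = \left(- \frac{1}{9}\right) \left(-3264\right) = \frac{1088}{3} \approx 362.67$)
$z = - \frac{76251841}{213829162}$ ($z = 19285 \left(- \frac{1}{12223}\right) + \frac{21363}{17494} = - \frac{19285}{12223} + 21363 \cdot \frac{1}{17494} = - \frac{19285}{12223} + \frac{21363}{17494} = - \frac{76251841}{213829162} \approx -0.3566$)
$K - z = \frac{1088}{3} - - \frac{76251841}{213829162} = \frac{1088}{3} + \frac{76251841}{213829162} = \frac{232874883779}{641487486}$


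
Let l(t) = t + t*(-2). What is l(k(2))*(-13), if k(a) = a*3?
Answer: 78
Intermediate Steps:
k(a) = 3*a
l(t) = -t (l(t) = t - 2*t = -t)
l(k(2))*(-13) = -3*2*(-13) = -1*6*(-13) = -6*(-13) = 78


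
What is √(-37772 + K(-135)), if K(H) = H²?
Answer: I*√19547 ≈ 139.81*I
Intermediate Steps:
√(-37772 + K(-135)) = √(-37772 + (-135)²) = √(-37772 + 18225) = √(-19547) = I*√19547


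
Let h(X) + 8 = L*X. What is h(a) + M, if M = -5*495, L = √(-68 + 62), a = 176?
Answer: -2483 + 176*I*√6 ≈ -2483.0 + 431.11*I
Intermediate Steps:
L = I*√6 (L = √(-6) = I*√6 ≈ 2.4495*I)
h(X) = -8 + I*X*√6 (h(X) = -8 + (I*√6)*X = -8 + I*X*√6)
M = -2475
h(a) + M = (-8 + I*176*√6) - 2475 = (-8 + 176*I*√6) - 2475 = -2483 + 176*I*√6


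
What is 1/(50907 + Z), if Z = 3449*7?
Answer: 1/75050 ≈ 1.3324e-5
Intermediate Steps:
Z = 24143
1/(50907 + Z) = 1/(50907 + 24143) = 1/75050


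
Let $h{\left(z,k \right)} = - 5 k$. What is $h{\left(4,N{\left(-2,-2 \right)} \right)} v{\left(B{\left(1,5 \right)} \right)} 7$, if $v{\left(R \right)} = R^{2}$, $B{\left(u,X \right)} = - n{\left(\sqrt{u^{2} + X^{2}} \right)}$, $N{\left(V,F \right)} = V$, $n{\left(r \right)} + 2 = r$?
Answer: $2100 - 280 \sqrt{26} \approx 672.27$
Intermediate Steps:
$n{\left(r \right)} = -2 + r$
$B{\left(u,X \right)} = 2 - \sqrt{X^{2} + u^{2}}$ ($B{\left(u,X \right)} = - (-2 + \sqrt{u^{2} + X^{2}}) = - (-2 + \sqrt{X^{2} + u^{2}}) = 2 - \sqrt{X^{2} + u^{2}}$)
$h{\left(4,N{\left(-2,-2 \right)} \right)} v{\left(B{\left(1,5 \right)} \right)} 7 = \left(-5\right) \left(-2\right) \left(2 - \sqrt{5^{2} + 1^{2}}\right)^{2} \cdot 7 = 10 \left(2 - \sqrt{25 + 1}\right)^{2} \cdot 7 = 10 \left(2 - \sqrt{26}\right)^{2} \cdot 7 = 70 \left(2 - \sqrt{26}\right)^{2}$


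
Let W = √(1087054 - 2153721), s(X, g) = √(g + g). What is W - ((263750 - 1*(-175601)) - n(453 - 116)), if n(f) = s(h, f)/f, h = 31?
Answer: -439351 + √674/337 + I*√1066667 ≈ -4.3935e+5 + 1032.8*I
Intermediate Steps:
s(X, g) = √2*√g (s(X, g) = √(2*g) = √2*√g)
W = I*√1066667 (W = √(-1066667) = I*√1066667 ≈ 1032.8*I)
n(f) = √2/√f (n(f) = (√2*√f)/f = √2/√f)
W - ((263750 - 1*(-175601)) - n(453 - 116)) = I*√1066667 - ((263750 - 1*(-175601)) - √2/√(453 - 116)) = I*√1066667 - ((263750 + 175601) - √2/√337) = I*√1066667 - (439351 - √2*√337/337) = I*√1066667 - (439351 - √674/337) = I*√1066667 + (-439351 + √674/337) = -439351 + √674/337 + I*√1066667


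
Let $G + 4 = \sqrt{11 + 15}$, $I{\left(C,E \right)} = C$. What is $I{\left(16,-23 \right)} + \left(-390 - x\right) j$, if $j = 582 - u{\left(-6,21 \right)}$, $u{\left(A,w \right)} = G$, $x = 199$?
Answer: $-345138 + 589 \sqrt{26} \approx -3.4213 \cdot 10^{5}$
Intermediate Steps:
$G = -4 + \sqrt{26}$ ($G = -4 + \sqrt{11 + 15} = -4 + \sqrt{26} \approx 1.099$)
$u{\left(A,w \right)} = -4 + \sqrt{26}$
$j = 586 - \sqrt{26}$ ($j = 582 - \left(-4 + \sqrt{26}\right) = 582 + \left(4 - \sqrt{26}\right) = 586 - \sqrt{26} \approx 580.9$)
$I{\left(16,-23 \right)} + \left(-390 - x\right) j = 16 + \left(-390 - 199\right) \left(586 - \sqrt{26}\right) = 16 - 589 \left(586 - \sqrt{26}\right) = 16 - \left(345154 - 589 \sqrt{26}\right) = -345138 + 589 \sqrt{26}$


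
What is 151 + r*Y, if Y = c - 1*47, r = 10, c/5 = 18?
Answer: 581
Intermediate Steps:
c = 90 (c = 5*18 = 90)
Y = 43 (Y = 90 - 1*47 = 90 - 47 = 43)
151 + r*Y = 151 + 10*43 = 151 + 430 = 581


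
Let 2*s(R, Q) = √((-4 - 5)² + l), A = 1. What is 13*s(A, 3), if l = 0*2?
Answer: 117/2 ≈ 58.500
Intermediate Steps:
l = 0
s(R, Q) = 9/2 (s(R, Q) = √((-4 - 5)² + 0)/2 = √((-9)² + 0)/2 = √(81 + 0)/2 = √81/2 = (½)*9 = 9/2)
13*s(A, 3) = 13*(9/2) = 117/2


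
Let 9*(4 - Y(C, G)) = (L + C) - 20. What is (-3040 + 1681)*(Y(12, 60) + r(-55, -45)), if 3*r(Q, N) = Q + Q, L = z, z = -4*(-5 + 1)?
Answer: 45602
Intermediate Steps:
z = 16 (z = -4*(-4) = 16)
L = 16
r(Q, N) = 2*Q/3 (r(Q, N) = (Q + Q)/3 = (2*Q)/3 = 2*Q/3)
Y(C, G) = 40/9 - C/9 (Y(C, G) = 4 - ((16 + C) - 20)/9 = 4 - (-4 + C)/9 = 4 + (4/9 - C/9) = 40/9 - C/9)
(-3040 + 1681)*(Y(12, 60) + r(-55, -45)) = (-3040 + 1681)*((40/9 - 1/9*12) + (2/3)*(-55)) = -1359*((40/9 - 4/3) - 110/3) = -1359*(28/9 - 110/3) = -1359*(-302/9) = 45602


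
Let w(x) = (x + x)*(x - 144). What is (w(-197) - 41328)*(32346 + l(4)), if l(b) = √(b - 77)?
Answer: 3009018996 + 93026*I*√73 ≈ 3.009e+9 + 7.9481e+5*I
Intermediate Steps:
l(b) = √(-77 + b)
w(x) = 2*x*(-144 + x) (w(x) = (2*x)*(-144 + x) = 2*x*(-144 + x))
(w(-197) - 41328)*(32346 + l(4)) = (2*(-197)*(-144 - 197) - 41328)*(32346 + √(-77 + 4)) = (2*(-197)*(-341) - 41328)*(32346 + √(-73)) = (134354 - 41328)*(32346 + I*√73) = 93026*(32346 + I*√73) = 3009018996 + 93026*I*√73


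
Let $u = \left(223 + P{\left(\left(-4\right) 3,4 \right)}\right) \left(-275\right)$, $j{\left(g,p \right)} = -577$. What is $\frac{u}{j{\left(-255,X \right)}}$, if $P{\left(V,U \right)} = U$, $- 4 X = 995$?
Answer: $\frac{62425}{577} \approx 108.19$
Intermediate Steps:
$X = - \frac{995}{4}$ ($X = \left(- \frac{1}{4}\right) 995 = - \frac{995}{4} \approx -248.75$)
$u = -62425$ ($u = \left(223 + 4\right) \left(-275\right) = 227 \left(-275\right) = -62425$)
$\frac{u}{j{\left(-255,X \right)}} = - \frac{62425}{-577} = \left(-62425\right) \left(- \frac{1}{577}\right) = \frac{62425}{577}$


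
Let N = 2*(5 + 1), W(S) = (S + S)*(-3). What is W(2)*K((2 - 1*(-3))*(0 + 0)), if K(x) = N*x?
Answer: 0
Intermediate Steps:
W(S) = -6*S (W(S) = (2*S)*(-3) = -6*S)
N = 12 (N = 2*6 = 12)
K(x) = 12*x
W(2)*K((2 - 1*(-3))*(0 + 0)) = (-6*2)*(12*((2 - 1*(-3))*(0 + 0))) = -144*(2 + 3)*0 = -144*5*0 = -144*0 = -12*0 = 0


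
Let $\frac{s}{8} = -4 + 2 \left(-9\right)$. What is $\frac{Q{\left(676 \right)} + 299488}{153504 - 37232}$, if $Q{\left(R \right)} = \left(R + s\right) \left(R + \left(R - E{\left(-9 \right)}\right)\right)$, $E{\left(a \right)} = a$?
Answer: $\frac{244997}{29068} \approx 8.4284$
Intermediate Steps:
$s = -176$ ($s = 8 \left(-4 + 2 \left(-9\right)\right) = 8 \left(-4 - 18\right) = 8 \left(-22\right) = -176$)
$Q{\left(R \right)} = \left(-176 + R\right) \left(9 + 2 R\right)$ ($Q{\left(R \right)} = \left(R - 176\right) \left(R + \left(R - -9\right)\right) = \left(-176 + R\right) \left(R + \left(R + 9\right)\right) = \left(-176 + R\right) \left(R + \left(9 + R\right)\right) = \left(-176 + R\right) \left(9 + 2 R\right)$)
$\frac{Q{\left(676 \right)} + 299488}{153504 - 37232} = \frac{\left(-1584 - 231868 + 2 \cdot 676^{2}\right) + 299488}{153504 - 37232} = \frac{\left(-1584 - 231868 + 2 \cdot 456976\right) + 299488}{116272} = \left(\left(-1584 - 231868 + 913952\right) + 299488\right) \frac{1}{116272} = \left(680500 + 299488\right) \frac{1}{116272} = 979988 \cdot \frac{1}{116272} = \frac{244997}{29068}$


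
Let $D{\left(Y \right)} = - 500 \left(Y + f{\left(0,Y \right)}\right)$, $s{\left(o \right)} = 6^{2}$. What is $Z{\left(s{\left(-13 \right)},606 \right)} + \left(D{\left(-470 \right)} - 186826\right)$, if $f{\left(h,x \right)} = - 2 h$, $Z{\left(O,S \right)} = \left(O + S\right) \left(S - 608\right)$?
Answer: $46890$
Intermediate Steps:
$s{\left(o \right)} = 36$
$Z{\left(O,S \right)} = \left(-608 + S\right) \left(O + S\right)$ ($Z{\left(O,S \right)} = \left(O + S\right) \left(-608 + S\right) = \left(-608 + S\right) \left(O + S\right)$)
$D{\left(Y \right)} = - 500 Y$ ($D{\left(Y \right)} = - 500 \left(Y - 0\right) = - 500 \left(Y + 0\right) = - 500 Y$)
$Z{\left(s{\left(-13 \right)},606 \right)} + \left(D{\left(-470 \right)} - 186826\right) = \left(606^{2} - 21888 - 368448 + 36 \cdot 606\right) - -48174 = \left(367236 - 21888 - 368448 + 21816\right) + \left(235000 - 186826\right) = -1284 + 48174 = 46890$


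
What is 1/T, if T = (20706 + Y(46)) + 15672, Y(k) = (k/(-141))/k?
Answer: 141/5129297 ≈ 2.7489e-5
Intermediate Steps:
Y(k) = -1/141 (Y(k) = (k*(-1/141))/k = (-k/141)/k = -1/141)
T = 5129297/141 (T = (20706 - 1/141) + 15672 = 2919545/141 + 15672 = 5129297/141 ≈ 36378.)
1/T = 1/(5129297/141) = 141/5129297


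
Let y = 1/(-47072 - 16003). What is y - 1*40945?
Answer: -2582605876/63075 ≈ -40945.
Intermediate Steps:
y = -1/63075 (y = 1/(-63075) = -1/63075 ≈ -1.5854e-5)
y - 1*40945 = -1/63075 - 1*40945 = -1/63075 - 40945 = -2582605876/63075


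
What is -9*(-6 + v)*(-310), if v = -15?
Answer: -58590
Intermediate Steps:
-9*(-6 + v)*(-310) = -9*(-6 - 15)*(-310) = -9*(-21)*(-310) = 189*(-310) = -58590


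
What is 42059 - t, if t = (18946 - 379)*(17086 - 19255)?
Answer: 40313882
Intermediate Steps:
t = -40271823 (t = 18567*(-2169) = -40271823)
42059 - t = 42059 - 1*(-40271823) = 42059 + 40271823 = 40313882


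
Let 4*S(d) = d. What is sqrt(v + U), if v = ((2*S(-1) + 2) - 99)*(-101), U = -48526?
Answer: I*sqrt(154714)/2 ≈ 196.67*I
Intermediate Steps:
S(d) = d/4
v = 19695/2 (v = ((2*((1/4)*(-1)) + 2) - 99)*(-101) = ((2*(-1/4) + 2) - 99)*(-101) = ((-1/2 + 2) - 99)*(-101) = (3/2 - 99)*(-101) = -195/2*(-101) = 19695/2 ≈ 9847.5)
sqrt(v + U) = sqrt(19695/2 - 48526) = sqrt(-77357/2) = I*sqrt(154714)/2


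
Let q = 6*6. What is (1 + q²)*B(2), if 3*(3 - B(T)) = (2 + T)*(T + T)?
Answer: -9079/3 ≈ -3026.3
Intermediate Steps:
q = 36
B(T) = 3 - 2*T*(2 + T)/3 (B(T) = 3 - (2 + T)*(T + T)/3 = 3 - (2 + T)*2*T/3 = 3 - 2*T*(2 + T)/3)
(1 + q²)*B(2) = (1 + 36²)*(3 - 4/3*2 - ⅔*2²) = (1 + 1296)*(3 - 8/3 - ⅔*4) = 1297*(3 - 8/3 - 8/3) = 1297*(-7/3) = -9079/3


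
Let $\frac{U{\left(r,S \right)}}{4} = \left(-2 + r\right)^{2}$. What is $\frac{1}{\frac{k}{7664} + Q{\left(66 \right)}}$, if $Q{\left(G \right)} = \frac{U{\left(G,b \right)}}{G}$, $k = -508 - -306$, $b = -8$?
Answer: $\frac{126456}{31388411} \approx 0.0040287$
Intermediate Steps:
$k = -202$ ($k = -508 + 306 = -202$)
$U{\left(r,S \right)} = 4 \left(-2 + r\right)^{2}$
$Q{\left(G \right)} = \frac{4 \left(-2 + G\right)^{2}}{G}$
$\frac{1}{\frac{k}{7664} + Q{\left(66 \right)}} = \frac{1}{- \frac{202}{7664} + \frac{4 \left(-2 + 66\right)^{2}}{66}} = \frac{1}{\left(-202\right) \frac{1}{7664} + 4 \cdot \frac{1}{66} \cdot 64^{2}} = \frac{1}{- \frac{101}{3832} + 4 \cdot \frac{1}{66} \cdot 4096} = \frac{1}{- \frac{101}{3832} + \frac{8192}{33}} = \frac{1}{\frac{31388411}{126456}} = \frac{126456}{31388411}$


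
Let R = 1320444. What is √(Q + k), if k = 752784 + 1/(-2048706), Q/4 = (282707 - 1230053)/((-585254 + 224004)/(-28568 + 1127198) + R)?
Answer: √7388021663280644387716785528238499041422/99067161126602394 ≈ 867.63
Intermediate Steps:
Q = -416313094392/145067903047 (Q = 4*((282707 - 1230053)/((-585254 + 224004)/(-28568 + 1127198) + 1320444)) = 4*(-947346/(-361250/1098630 + 1320444)) = 4*(-947346/(-361250*1/1098630 + 1320444)) = 4*(-947346/(-36125/109863 + 1320444)) = 4*(-947346/145067903047/109863) = 4*(-947346*109863/145067903047) = 4*(-104078273598/145067903047) = -416313094392/145067903047 ≈ -2.8698)
k = 1542233097503/2048706 (k = 752784 - 1/2048706 = 1542233097503/2048706 ≈ 7.5278e+5)
√(Q + k) = √(-416313094392/145067903047 + 1542233097503/2048706) = √(223727668561305342334889/297201483379807182) = √7388021663280644387716785528238499041422/99067161126602394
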